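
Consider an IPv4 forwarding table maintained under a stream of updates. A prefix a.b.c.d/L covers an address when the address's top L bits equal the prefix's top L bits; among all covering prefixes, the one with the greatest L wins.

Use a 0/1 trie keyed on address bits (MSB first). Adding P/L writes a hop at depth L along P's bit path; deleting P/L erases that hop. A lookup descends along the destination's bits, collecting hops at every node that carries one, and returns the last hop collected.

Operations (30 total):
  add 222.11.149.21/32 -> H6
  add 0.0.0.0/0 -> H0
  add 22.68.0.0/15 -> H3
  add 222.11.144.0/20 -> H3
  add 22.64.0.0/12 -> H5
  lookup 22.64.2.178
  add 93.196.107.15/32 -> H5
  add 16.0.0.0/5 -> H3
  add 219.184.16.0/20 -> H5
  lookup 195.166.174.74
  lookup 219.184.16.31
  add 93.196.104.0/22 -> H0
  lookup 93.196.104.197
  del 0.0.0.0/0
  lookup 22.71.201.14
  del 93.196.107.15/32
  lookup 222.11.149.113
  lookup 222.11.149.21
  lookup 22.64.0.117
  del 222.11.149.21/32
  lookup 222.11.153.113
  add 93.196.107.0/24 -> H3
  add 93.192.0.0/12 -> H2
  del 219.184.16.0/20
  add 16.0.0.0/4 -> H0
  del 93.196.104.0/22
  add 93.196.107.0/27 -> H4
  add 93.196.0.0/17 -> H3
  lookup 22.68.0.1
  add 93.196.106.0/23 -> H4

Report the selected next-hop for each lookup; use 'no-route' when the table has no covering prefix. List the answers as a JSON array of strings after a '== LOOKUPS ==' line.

Trace:
  + 222.11.149.21/32 (H6) depth=32
  + 0.0.0.0/0 (H0) depth=0
  + 22.68.0.0/15 (H3) depth=15
  + 222.11.144.0/20 (H3) depth=20
  + 22.64.0.0/12 (H5) depth=12
  ? 22.64.2.178  path d0:H0→d1:-→d2:-→d3:-→d4:-→d5:-→d6:-→d7:-→d8:-→d9:-→d10:-→d11:-→d12:H5→d13:-  best=H5
  + 93.196.107.15/32 (H5) depth=32
  + 16.0.0.0/5 (H3) depth=5
  + 219.184.16.0/20 (H5) depth=20
  ? 195.166.174.74  path d0:H0→d1:-→d2:-→d3:-  best=H0
  ? 219.184.16.31  path d0:H0→d1:-→d2:-→d3:-→d4:-→d5:-→d6:-→d7:-→d8:-→d9:-→d10:-→d11:-→d12:-→d13:-→d14:-→d15:-→d16:-→d17:-→d18:-→d19:-→d20:H5  best=H5
  + 93.196.104.0/22 (H0) depth=22
  ? 93.196.104.197  path d0:H0→d1:-→d2:-→d3:-→d4:-→d5:-→d6:-→d7:-→d8:-→d9:-→d10:-→d11:-→d12:-→d13:-→d14:-→d15:-→d16:-→d17:-→d18:-→d19:-→d20:-→d21:-→d22:H0  best=H0
  del 0.0.0.0/0 (clear depth 0)
  ? 22.71.201.14  path d0:-→d1:-→d2:-→d3:-→d4:-→d5:H3→d6:-→d7:-→d8:-→d9:-→d10:-→d11:-→d12:H5→d13:-→d14:-  best=H5
  del 93.196.107.15/32 (clear depth 32)
  ? 222.11.149.113  path d0:-→d1:-→d2:-→d3:-→d4:-→d5:-→d6:-→d7:-→d8:-→d9:-→d10:-→d11:-→d12:-→d13:-→d14:-→d15:-→d16:-→d17:-→d18:-→d19:-→d20:H3→d21:-→d22:-→d23:-→d24:-→d25:-  best=H3
  ? 222.11.149.21  path d0:-→d1:-→d2:-→d3:-→d4:-→d5:-→d6:-→d7:-→d8:-→d9:-→d10:-→d11:-→d12:-→d13:-→d14:-→d15:-→d16:-→d17:-→d18:-→d19:-→d20:H3→d21:-→d22:-→d23:-→d24:-→d25:-→d26:-→d27:-→d28:-→d29:-→d30:-→d31:-→d32:H6  best=H6
  ? 22.64.0.117  path d0:-→d1:-→d2:-→d3:-→d4:-→d5:H3→d6:-→d7:-→d8:-→d9:-→d10:-→d11:-→d12:H5→d13:-  best=H5
  del 222.11.149.21/32 (clear depth 32)
  ? 222.11.153.113  path d0:-→d1:-→d2:-→d3:-→d4:-→d5:-→d6:-→d7:-→d8:-→d9:-→d10:-→d11:-→d12:-→d13:-→d14:-→d15:-→d16:-→d17:-→d18:-→d19:-→d20:H3  best=H3
  + 93.196.107.0/24 (H3) depth=24
  + 93.192.0.0/12 (H2) depth=12
  del 219.184.16.0/20 (clear depth 20)
  + 16.0.0.0/4 (H0) depth=4
  del 93.196.104.0/22 (clear depth 22)
  + 93.196.107.0/27 (H4) depth=27
  + 93.196.0.0/17 (H3) depth=17
  ? 22.68.0.1  path d0:-→d1:-→d2:-→d3:-→d4:H0→d5:H3→d6:-→d7:-→d8:-→d9:-→d10:-→d11:-→d12:H5→d13:-→d14:-→d15:H3  best=H3
  + 93.196.106.0/23 (H4) depth=23

== LOOKUPS ==
["H5","H0","H5","H0","H5","H3","H6","H5","H3","H3"]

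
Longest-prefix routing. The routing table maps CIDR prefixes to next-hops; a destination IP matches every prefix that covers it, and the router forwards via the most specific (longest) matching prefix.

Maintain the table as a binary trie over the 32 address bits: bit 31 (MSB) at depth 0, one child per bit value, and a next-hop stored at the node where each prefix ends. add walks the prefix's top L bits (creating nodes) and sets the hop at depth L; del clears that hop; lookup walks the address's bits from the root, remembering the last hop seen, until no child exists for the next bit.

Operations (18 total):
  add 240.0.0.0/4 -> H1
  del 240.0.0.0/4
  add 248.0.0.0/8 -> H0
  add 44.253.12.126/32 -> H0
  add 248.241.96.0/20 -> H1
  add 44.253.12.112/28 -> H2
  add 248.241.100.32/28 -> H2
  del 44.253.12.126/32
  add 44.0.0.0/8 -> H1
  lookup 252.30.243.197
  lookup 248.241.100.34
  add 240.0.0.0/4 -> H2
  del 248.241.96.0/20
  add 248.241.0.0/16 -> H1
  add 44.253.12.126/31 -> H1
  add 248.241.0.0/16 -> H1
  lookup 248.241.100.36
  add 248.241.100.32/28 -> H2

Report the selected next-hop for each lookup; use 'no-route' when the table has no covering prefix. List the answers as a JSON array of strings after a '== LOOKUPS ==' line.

Apply in order:
  add 240.0.0.0/4 -> H1 at depth 4
  - 240.0.0.0/4 clear@4
  add 248.0.0.0/8 -> H0 at depth 8
  add 44.253.12.126/32 -> H0 at depth 32
  add 248.241.96.0/20 -> H1 at depth 20
  add 44.253.12.112/28 -> H2 at depth 28
  add 248.241.100.32/28 -> H2 at depth 28
  - 44.253.12.126/32 clear@32
  add 44.0.0.0/8 -> H1 at depth 8
  ? 252.30.243.197  path d0:-→d1:-→d2:-→d3:-→d4:-→d5:-  best=no-route
  ? 248.241.100.34  path d0:-→d1:-→d2:-→d3:-→d4:-→d5:-→d6:-→d7:-→d8:H0→d9:-→d10:-→d11:-→d12:-→d13:-→d14:-→d15:-→d16:-→d17:-→d18:-→d19:-→d20:H1→d21:-→d22:-→d23:-→d24:-→d25:-→d26:-→d27:-→d28:H2  best=H2
  add 240.0.0.0/4 -> H2 at depth 4
  - 248.241.96.0/20 clear@20
  add 248.241.0.0/16 -> H1 at depth 16
  add 44.253.12.126/31 -> H1 at depth 31
  add 248.241.0.0/16 -> H1 at depth 16
  ? 248.241.100.36  path d0:-→d1:-→d2:-→d3:-→d4:H2→d5:-→d6:-→d7:-→d8:H0→d9:-→d10:-→d11:-→d12:-→d13:-→d14:-→d15:-→d16:H1→d17:-→d18:-→d19:-→d20:-→d21:-→d22:-→d23:-→d24:-→d25:-→d26:-→d27:-→d28:H2  best=H2
  add 248.241.100.32/28 -> H2 at depth 28

== LOOKUPS ==
["no-route","H2","H2"]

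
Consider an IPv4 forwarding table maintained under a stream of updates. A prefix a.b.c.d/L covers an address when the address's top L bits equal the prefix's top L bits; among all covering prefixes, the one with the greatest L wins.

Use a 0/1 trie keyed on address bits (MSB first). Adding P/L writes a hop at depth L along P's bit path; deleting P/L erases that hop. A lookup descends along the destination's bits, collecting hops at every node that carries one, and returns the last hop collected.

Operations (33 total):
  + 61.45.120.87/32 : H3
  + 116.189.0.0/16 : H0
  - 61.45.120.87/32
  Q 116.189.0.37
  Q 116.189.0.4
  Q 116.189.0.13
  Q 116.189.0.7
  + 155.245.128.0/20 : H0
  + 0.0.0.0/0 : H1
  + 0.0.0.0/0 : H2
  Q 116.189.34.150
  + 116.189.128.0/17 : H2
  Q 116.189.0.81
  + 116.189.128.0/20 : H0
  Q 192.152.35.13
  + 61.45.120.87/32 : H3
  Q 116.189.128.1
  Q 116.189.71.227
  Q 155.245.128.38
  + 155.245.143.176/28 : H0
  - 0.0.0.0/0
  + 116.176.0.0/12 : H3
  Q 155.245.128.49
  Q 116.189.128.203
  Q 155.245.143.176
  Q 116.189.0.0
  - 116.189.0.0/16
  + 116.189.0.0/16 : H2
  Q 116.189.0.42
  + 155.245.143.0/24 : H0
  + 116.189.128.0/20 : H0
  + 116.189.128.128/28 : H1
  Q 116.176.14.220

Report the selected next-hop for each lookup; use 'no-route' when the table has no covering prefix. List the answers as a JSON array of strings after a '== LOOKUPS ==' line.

Process each operation:
  + 61.45.120.87/32 (H3) depth=32
  + 116.189.0.0/16 (H0) depth=16
  del 61.45.120.87/32 (clear depth 32)
  Q 116.189.0.37: descend 0111010010111101 ; hops seen [H0] ; pick H0
  Q 116.189.0.4: descend 0111010010111101 ; hops seen [H0] ; pick H0
  Q 116.189.0.13: descend 0111010010111101 ; hops seen [H0] ; pick H0
  Q 116.189.0.7: descend 0111010010111101 ; hops seen [H0] ; pick H0
  + 155.245.128.0/20 (H0) depth=20
  + 0.0.0.0/0 (H1) depth=0
  + 0.0.0.0/0 (H2) depth=0
  Q 116.189.34.150: descend 0111010010111101 ; hops seen [H2,H0] ; pick H0
  + 116.189.128.0/17 (H2) depth=17
  Q 116.189.0.81: descend 0111010010111101 ; hops seen [H2,H0] ; pick H0
  + 116.189.128.0/20 (H0) depth=20
  Q 192.152.35.13: descend 1 ; hops seen [H2] ; pick H2
  + 61.45.120.87/32 (H3) depth=32
  Q 116.189.128.1: descend 01110100101111011000 ; hops seen [H2,H0,H2,H0] ; pick H0
  Q 116.189.71.227: descend 0111010010111101 ; hops seen [H2,H0] ; pick H0
  Q 155.245.128.38: descend 10011011111101011000 ; hops seen [H2,H0] ; pick H0
  + 155.245.143.176/28 (H0) depth=28
  del 0.0.0.0/0 (clear depth 0)
  + 116.176.0.0/12 (H3) depth=12
  Q 155.245.128.49: descend 10011011111101011000 ; hops seen [H0] ; pick H0
  Q 116.189.128.203: descend 01110100101111011000 ; hops seen [H3,H0,H2,H0] ; pick H0
  Q 155.245.143.176: descend 1001101111110101100011111011 ; hops seen [H0,H0] ; pick H0
  Q 116.189.0.0: descend 0111010010111101 ; hops seen [H3,H0] ; pick H0
  del 116.189.0.0/16 (clear depth 16)
  + 116.189.0.0/16 (H2) depth=16
  Q 116.189.0.42: descend 0111010010111101 ; hops seen [H3,H2] ; pick H2
  + 155.245.143.0/24 (H0) depth=24
  + 116.189.128.0/20 (H0) depth=20
  + 116.189.128.128/28 (H1) depth=28
  Q 116.176.14.220: descend 011101001011 ; hops seen [H3] ; pick H3

== LOOKUPS ==
["H0","H0","H0","H0","H0","H0","H2","H0","H0","H0","H0","H0","H0","H0","H2","H3"]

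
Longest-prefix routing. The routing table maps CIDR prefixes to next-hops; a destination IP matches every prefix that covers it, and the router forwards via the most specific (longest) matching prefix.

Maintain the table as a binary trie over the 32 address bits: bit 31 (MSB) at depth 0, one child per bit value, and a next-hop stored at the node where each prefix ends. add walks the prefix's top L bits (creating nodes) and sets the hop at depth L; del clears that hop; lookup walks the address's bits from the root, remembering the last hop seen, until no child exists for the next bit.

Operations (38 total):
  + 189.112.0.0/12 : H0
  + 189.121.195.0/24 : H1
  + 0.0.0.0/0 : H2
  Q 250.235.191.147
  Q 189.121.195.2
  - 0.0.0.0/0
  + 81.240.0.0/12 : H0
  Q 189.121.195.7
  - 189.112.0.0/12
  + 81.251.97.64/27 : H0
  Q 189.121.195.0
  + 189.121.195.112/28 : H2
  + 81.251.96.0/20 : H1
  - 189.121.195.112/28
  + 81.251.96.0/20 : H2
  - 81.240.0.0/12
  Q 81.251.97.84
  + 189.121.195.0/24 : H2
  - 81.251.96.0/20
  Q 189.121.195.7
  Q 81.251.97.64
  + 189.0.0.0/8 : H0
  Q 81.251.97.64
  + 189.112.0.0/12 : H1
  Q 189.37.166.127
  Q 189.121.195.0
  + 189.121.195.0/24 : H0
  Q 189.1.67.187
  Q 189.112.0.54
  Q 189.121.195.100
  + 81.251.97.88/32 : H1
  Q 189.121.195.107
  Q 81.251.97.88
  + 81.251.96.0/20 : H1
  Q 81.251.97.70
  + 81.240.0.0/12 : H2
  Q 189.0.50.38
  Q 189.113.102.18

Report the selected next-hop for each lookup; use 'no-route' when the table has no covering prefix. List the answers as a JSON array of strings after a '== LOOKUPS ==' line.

Process each operation:
  add 189.112.0.0/12 -> H0 at depth 12
  add 189.121.195.0/24 -> H1 at depth 24
  add 0.0.0.0/0 -> H2 at depth 0
  Q 250.235.191.147: descend 1 ; hops seen [H2] ; pick H2
  Q 189.121.195.2: descend 101111010111100111000011 ; hops seen [H2,H0,H1] ; pick H1
  - 0.0.0.0/0 clear@0
  add 81.240.0.0/12 -> H0 at depth 12
  Q 189.121.195.7: descend 101111010111100111000011 ; hops seen [H0,H1] ; pick H1
  - 189.112.0.0/12 clear@12
  add 81.251.97.64/27 -> H0 at depth 27
  Q 189.121.195.0: descend 101111010111100111000011 ; hops seen [H1] ; pick H1
  add 189.121.195.112/28 -> H2 at depth 28
  add 81.251.96.0/20 -> H1 at depth 20
  - 189.121.195.112/28 clear@28
  add 81.251.96.0/20 -> H2 at depth 20
  - 81.240.0.0/12 clear@12
  Q 81.251.97.84: descend 010100011111101101100001010 ; hops seen [H2,H0] ; pick H0
  add 189.121.195.0/24 -> H2 at depth 24
  - 81.251.96.0/20 clear@20
  Q 189.121.195.7: descend 1011110101111001110000110 ; hops seen [H2] ; pick H2
  Q 81.251.97.64: descend 010100011111101101100001010 ; hops seen [H0] ; pick H0
  add 189.0.0.0/8 -> H0 at depth 8
  Q 81.251.97.64: descend 010100011111101101100001010 ; hops seen [H0] ; pick H0
  add 189.112.0.0/12 -> H1 at depth 12
  Q 189.37.166.127: descend 101111010 ; hops seen [H0] ; pick H0
  Q 189.121.195.0: descend 1011110101111001110000110 ; hops seen [H0,H1,H2] ; pick H2
  add 189.121.195.0/24 -> H0 at depth 24
  Q 189.1.67.187: descend 101111010 ; hops seen [H0] ; pick H0
  Q 189.112.0.54: descend 101111010111 ; hops seen [H0,H1] ; pick H1
  Q 189.121.195.100: descend 101111010111100111000011011 ; hops seen [H0,H1,H0] ; pick H0
  add 81.251.97.88/32 -> H1 at depth 32
  Q 189.121.195.107: descend 101111010111100111000011011 ; hops seen [H0,H1,H0] ; pick H0
  Q 81.251.97.88: descend 01010001111110110110000101011000 ; hops seen [H0,H1] ; pick H1
  add 81.251.96.0/20 -> H1 at depth 20
  Q 81.251.97.70: descend 010100011111101101100001010 ; hops seen [H1,H0] ; pick H0
  add 81.240.0.0/12 -> H2 at depth 12
  Q 189.0.50.38: descend 101111010 ; hops seen [H0] ; pick H0
  Q 189.113.102.18: descend 101111010111 ; hops seen [H0,H1] ; pick H1

== LOOKUPS ==
["H2","H1","H1","H1","H0","H2","H0","H0","H0","H2","H0","H1","H0","H0","H1","H0","H0","H1"]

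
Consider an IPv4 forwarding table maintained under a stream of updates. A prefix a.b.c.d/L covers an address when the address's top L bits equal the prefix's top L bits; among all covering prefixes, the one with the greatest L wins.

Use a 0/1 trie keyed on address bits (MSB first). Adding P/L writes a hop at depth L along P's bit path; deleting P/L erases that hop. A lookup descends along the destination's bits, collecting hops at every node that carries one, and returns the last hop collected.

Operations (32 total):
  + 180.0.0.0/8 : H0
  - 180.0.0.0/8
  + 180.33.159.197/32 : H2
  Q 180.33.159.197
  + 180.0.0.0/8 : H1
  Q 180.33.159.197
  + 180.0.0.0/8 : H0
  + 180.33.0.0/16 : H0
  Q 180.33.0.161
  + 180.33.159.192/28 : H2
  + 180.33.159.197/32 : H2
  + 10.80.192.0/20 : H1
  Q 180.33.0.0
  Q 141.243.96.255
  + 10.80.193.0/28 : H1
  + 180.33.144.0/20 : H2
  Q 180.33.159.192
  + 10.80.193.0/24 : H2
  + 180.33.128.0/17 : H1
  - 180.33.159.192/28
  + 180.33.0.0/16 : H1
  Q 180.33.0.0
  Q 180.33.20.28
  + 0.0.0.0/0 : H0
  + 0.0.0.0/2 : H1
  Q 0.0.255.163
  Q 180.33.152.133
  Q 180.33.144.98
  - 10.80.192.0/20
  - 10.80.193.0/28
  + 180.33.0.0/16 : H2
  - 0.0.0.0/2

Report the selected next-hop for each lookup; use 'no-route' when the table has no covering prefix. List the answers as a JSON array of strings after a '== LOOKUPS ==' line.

Process each operation:
  + 180.0.0.0/8 (H0) depth=8
  - 180.0.0.0/8 clear@8
  + 180.33.159.197/32 (H2) depth=32
  ? 180.33.159.197  path d0:-→d1:-→d2:-→d3:-→d4:-→d5:-→d6:-→d7:-→d8:-→d9:-→d10:-→d11:-→d12:-→d13:-→d14:-→d15:-→d16:-→d17:-→d18:-→d19:-→d20:-→d21:-→d22:-→d23:-→d24:-→d25:-→d26:-→d27:-→d28:-→d29:-→d30:-→d31:-→d32:H2  best=H2
  + 180.0.0.0/8 (H1) depth=8
  ? 180.33.159.197  path d0:-→d1:-→d2:-→d3:-→d4:-→d5:-→d6:-→d7:-→d8:H1→d9:-→d10:-→d11:-→d12:-→d13:-→d14:-→d15:-→d16:-→d17:-→d18:-→d19:-→d20:-→d21:-→d22:-→d23:-→d24:-→d25:-→d26:-→d27:-→d28:-→d29:-→d30:-→d31:-→d32:H2  best=H2
  + 180.0.0.0/8 (H0) depth=8
  + 180.33.0.0/16 (H0) depth=16
  ? 180.33.0.161  path d0:-→d1:-→d2:-→d3:-→d4:-→d5:-→d6:-→d7:-→d8:H0→d9:-→d10:-→d11:-→d12:-→d13:-→d14:-→d15:-→d16:H0  best=H0
  + 180.33.159.192/28 (H2) depth=28
  + 180.33.159.197/32 (H2) depth=32
  + 10.80.192.0/20 (H1) depth=20
  ? 180.33.0.0  path d0:-→d1:-→d2:-→d3:-→d4:-→d5:-→d6:-→d7:-→d8:H0→d9:-→d10:-→d11:-→d12:-→d13:-→d14:-→d15:-→d16:H0  best=H0
  ? 141.243.96.255  path d0:-→d1:-→d2:-  best=no-route
  + 10.80.193.0/28 (H1) depth=28
  + 180.33.144.0/20 (H2) depth=20
  ? 180.33.159.192  path d0:-→d1:-→d2:-→d3:-→d4:-→d5:-→d6:-→d7:-→d8:H0→d9:-→d10:-→d11:-→d12:-→d13:-→d14:-→d15:-→d16:H0→d17:-→d18:-→d19:-→d20:H2→d21:-→d22:-→d23:-→d24:-→d25:-→d26:-→d27:-→d28:H2→d29:-  best=H2
  + 10.80.193.0/24 (H2) depth=24
  + 180.33.128.0/17 (H1) depth=17
  - 180.33.159.192/28 clear@28
  + 180.33.0.0/16 (H1) depth=16
  ? 180.33.0.0  path d0:-→d1:-→d2:-→d3:-→d4:-→d5:-→d6:-→d7:-→d8:H0→d9:-→d10:-→d11:-→d12:-→d13:-→d14:-→d15:-→d16:H1  best=H1
  ? 180.33.20.28  path d0:-→d1:-→d2:-→d3:-→d4:-→d5:-→d6:-→d7:-→d8:H0→d9:-→d10:-→d11:-→d12:-→d13:-→d14:-→d15:-→d16:H1  best=H1
  + 0.0.0.0/0 (H0) depth=0
  + 0.0.0.0/2 (H1) depth=2
  ? 0.0.255.163  path d0:H0→d1:-→d2:H1→d3:-→d4:-  best=H1
  ? 180.33.152.133  path d0:H0→d1:-→d2:-→d3:-→d4:-→d5:-→d6:-→d7:-→d8:H0→d9:-→d10:-→d11:-→d12:-→d13:-→d14:-→d15:-→d16:H1→d17:H1→d18:-→d19:-→d20:H2→d21:-  best=H2
  ? 180.33.144.98  path d0:H0→d1:-→d2:-→d3:-→d4:-→d5:-→d6:-→d7:-→d8:H0→d9:-→d10:-→d11:-→d12:-→d13:-→d14:-→d15:-→d16:H1→d17:H1→d18:-→d19:-→d20:H2  best=H2
  - 10.80.192.0/20 clear@20
  - 10.80.193.0/28 clear@28
  + 180.33.0.0/16 (H2) depth=16
  - 0.0.0.0/2 clear@2

== LOOKUPS ==
["H2","H2","H0","H0","no-route","H2","H1","H1","H1","H2","H2"]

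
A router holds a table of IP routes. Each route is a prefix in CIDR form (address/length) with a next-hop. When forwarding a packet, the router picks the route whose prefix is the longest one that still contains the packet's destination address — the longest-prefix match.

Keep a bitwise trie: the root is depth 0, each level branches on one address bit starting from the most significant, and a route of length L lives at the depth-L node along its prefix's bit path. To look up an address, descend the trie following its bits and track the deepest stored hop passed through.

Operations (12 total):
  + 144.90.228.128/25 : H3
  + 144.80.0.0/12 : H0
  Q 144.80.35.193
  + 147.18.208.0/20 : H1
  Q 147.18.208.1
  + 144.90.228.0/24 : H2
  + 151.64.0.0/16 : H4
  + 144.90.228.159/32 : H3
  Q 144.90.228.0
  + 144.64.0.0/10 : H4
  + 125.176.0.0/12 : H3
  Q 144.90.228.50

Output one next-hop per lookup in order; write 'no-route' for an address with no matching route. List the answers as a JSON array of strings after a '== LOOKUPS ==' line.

Process each operation:
  add 144.90.228.128/25 -> H3 at depth 25
  add 144.80.0.0/12 -> H0 at depth 12
  lookup 144.80.35.193: bits 100100000101 walk d0:-→d1:-→d2:-→d3:-→d4:-→d5:-→d6:-→d7:-→d8:-→d9:-→d10:-→d11:-→d12:H0 -> H0
  add 147.18.208.0/20 -> H1 at depth 20
  lookup 147.18.208.1: bits 10010011000100101101 walk d0:-→d1:-→d2:-→d3:-→d4:-→d5:-→d6:-→d7:-→d8:-→d9:-→d10:-→d11:-→d12:-→d13:-→d14:-→d15:-→d16:-→d17:-→d18:-→d19:-→d20:H1 -> H1
  add 144.90.228.0/24 -> H2 at depth 24
  add 151.64.0.0/16 -> H4 at depth 16
  add 144.90.228.159/32 -> H3 at depth 32
  lookup 144.90.228.0: bits 100100000101101011100100 walk d0:-→d1:-→d2:-→d3:-→d4:-→d5:-→d6:-→d7:-→d8:-→d9:-→d10:-→d11:-→d12:H0→d13:-→d14:-→d15:-→d16:-→d17:-→d18:-→d19:-→d20:-→d21:-→d22:-→d23:-→d24:H2 -> H2
  add 144.64.0.0/10 -> H4 at depth 10
  add 125.176.0.0/12 -> H3 at depth 12
  lookup 144.90.228.50: bits 100100000101101011100100 walk d0:-→d1:-→d2:-→d3:-→d4:-→d5:-→d6:-→d7:-→d8:-→d9:-→d10:H4→d11:-→d12:H0→d13:-→d14:-→d15:-→d16:-→d17:-→d18:-→d19:-→d20:-→d21:-→d22:-→d23:-→d24:H2 -> H2

== LOOKUPS ==
["H0","H1","H2","H2"]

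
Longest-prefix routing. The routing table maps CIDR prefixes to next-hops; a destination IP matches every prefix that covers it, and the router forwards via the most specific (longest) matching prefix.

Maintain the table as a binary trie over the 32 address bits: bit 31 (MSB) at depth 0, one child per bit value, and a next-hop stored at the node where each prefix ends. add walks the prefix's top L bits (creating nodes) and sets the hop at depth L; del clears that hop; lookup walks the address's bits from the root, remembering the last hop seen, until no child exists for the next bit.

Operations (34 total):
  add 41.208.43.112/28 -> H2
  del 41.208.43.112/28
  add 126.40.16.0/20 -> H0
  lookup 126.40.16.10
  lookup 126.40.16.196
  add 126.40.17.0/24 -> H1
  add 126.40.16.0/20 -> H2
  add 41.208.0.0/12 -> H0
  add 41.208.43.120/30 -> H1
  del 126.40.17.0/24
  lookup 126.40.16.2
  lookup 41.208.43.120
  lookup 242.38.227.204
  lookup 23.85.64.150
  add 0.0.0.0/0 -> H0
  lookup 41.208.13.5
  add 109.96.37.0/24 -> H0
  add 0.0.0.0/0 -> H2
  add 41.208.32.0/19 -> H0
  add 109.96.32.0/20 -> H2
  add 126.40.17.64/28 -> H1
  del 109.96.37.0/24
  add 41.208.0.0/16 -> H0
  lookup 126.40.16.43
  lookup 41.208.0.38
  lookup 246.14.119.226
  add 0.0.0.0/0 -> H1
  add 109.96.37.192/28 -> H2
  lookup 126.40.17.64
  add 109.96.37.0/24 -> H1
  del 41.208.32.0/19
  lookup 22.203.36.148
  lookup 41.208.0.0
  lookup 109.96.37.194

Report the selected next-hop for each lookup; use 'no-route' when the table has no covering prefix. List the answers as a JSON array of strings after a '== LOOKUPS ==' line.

Process each operation:
  add 41.208.43.112/28 -> H2 at depth 28
  del 41.208.43.112/28 (clear depth 28)
  add 126.40.16.0/20 -> H0 at depth 20
  Q 126.40.16.10: descend 01111110001010000001 ; hops seen [H0] ; pick H0
  Q 126.40.16.196: descend 01111110001010000001 ; hops seen [H0] ; pick H0
  add 126.40.17.0/24 -> H1 at depth 24
  add 126.40.16.0/20 -> H2 at depth 20
  add 41.208.0.0/12 -> H0 at depth 12
  add 41.208.43.120/30 -> H1 at depth 30
  del 126.40.17.0/24 (clear depth 24)
  Q 126.40.16.2: descend 01111110001010000001000 ; hops seen [H2] ; pick H2
  Q 41.208.43.120: descend 001010011101000000101011011110 ; hops seen [H0,H1] ; pick H1
  Q 242.38.227.204: descend ε ; hops seen [∅] ; pick no-route
  Q 23.85.64.150: descend 00 ; hops seen [∅] ; pick no-route
  add 0.0.0.0/0 -> H0 at depth 0
  Q 41.208.13.5: descend 001010011101000000 ; hops seen [H0,H0] ; pick H0
  add 109.96.37.0/24 -> H0 at depth 24
  add 0.0.0.0/0 -> H2 at depth 0
  add 41.208.32.0/19 -> H0 at depth 19
  add 109.96.32.0/20 -> H2 at depth 20
  add 126.40.17.64/28 -> H1 at depth 28
  del 109.96.37.0/24 (clear depth 24)
  add 41.208.0.0/16 -> H0 at depth 16
  Q 126.40.16.43: descend 01111110001010000001000 ; hops seen [H2,H2] ; pick H2
  Q 41.208.0.38: descend 001010011101000000 ; hops seen [H2,H0,H0] ; pick H0
  Q 246.14.119.226: descend ε ; hops seen [H2] ; pick H2
  add 0.0.0.0/0 -> H1 at depth 0
  add 109.96.37.192/28 -> H2 at depth 28
  Q 126.40.17.64: descend 0111111000101000000100010100 ; hops seen [H1,H2,H1] ; pick H1
  add 109.96.37.0/24 -> H1 at depth 24
  del 41.208.32.0/19 (clear depth 19)
  Q 22.203.36.148: descend 00 ; hops seen [H1] ; pick H1
  Q 41.208.0.0: descend 001010011101000000 ; hops seen [H1,H0,H0] ; pick H0
  Q 109.96.37.194: descend 0110110101100000001001011100 ; hops seen [H1,H2,H1,H2] ; pick H2

== LOOKUPS ==
["H0","H0","H2","H1","no-route","no-route","H0","H2","H0","H2","H1","H1","H0","H2"]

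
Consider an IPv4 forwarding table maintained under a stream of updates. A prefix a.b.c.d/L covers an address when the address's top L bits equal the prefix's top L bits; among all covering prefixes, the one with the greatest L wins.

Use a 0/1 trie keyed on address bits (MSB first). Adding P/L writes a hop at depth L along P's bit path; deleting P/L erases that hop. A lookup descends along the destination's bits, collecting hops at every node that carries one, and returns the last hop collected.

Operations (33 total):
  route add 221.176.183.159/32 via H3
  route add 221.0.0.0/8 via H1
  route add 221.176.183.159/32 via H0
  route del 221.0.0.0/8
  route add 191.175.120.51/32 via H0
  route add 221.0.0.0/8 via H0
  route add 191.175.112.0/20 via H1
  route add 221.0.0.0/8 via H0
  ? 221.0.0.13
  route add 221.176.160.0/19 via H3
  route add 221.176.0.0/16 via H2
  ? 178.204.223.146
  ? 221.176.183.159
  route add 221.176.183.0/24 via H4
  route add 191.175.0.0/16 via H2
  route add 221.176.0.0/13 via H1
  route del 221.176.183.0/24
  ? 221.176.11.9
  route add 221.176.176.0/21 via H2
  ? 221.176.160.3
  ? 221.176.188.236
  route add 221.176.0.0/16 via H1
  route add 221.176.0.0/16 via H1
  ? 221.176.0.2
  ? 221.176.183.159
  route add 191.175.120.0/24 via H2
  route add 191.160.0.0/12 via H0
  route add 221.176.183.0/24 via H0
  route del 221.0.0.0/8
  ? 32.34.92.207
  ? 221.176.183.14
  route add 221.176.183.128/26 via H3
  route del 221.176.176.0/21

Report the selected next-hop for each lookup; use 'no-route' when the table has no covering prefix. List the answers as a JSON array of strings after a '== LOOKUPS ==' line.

Process each operation:
  + 221.176.183.159/32 (H3) depth=32
  + 221.0.0.0/8 (H1) depth=8
  + 221.176.183.159/32 (H0) depth=32
  del 221.0.0.0/8 (clear depth 8)
  + 191.175.120.51/32 (H0) depth=32
  + 221.0.0.0/8 (H0) depth=8
  + 191.175.112.0/20 (H1) depth=20
  + 221.0.0.0/8 (H0) depth=8
  lookup 221.0.0.13: bits 11011101 walk d0:-→d1:-→d2:-→d3:-→d4:-→d5:-→d6:-→d7:-→d8:H0 -> H0
  + 221.176.160.0/19 (H3) depth=19
  + 221.176.0.0/16 (H2) depth=16
  lookup 178.204.223.146: bits 1011 walk d0:-→d1:-→d2:-→d3:-→d4:- -> no-route
  lookup 221.176.183.159: bits 11011101101100001011011110011111 walk d0:-→d1:-→d2:-→d3:-→d4:-→d5:-→d6:-→d7:-→d8:H0→d9:-→d10:-→d11:-→d12:-→d13:-→d14:-→d15:-→d16:H2→d17:-→d18:-→d19:H3→d20:-→d21:-→d22:-→d23:-→d24:-→d25:-→d26:-→d27:-→d28:-→d29:-→d30:-→d31:-→d32:H0 -> H0
  + 221.176.183.0/24 (H4) depth=24
  + 191.175.0.0/16 (H2) depth=16
  + 221.176.0.0/13 (H1) depth=13
  del 221.176.183.0/24 (clear depth 24)
  lookup 221.176.11.9: bits 1101110110110000 walk d0:-→d1:-→d2:-→d3:-→d4:-→d5:-→d6:-→d7:-→d8:H0→d9:-→d10:-→d11:-→d12:-→d13:H1→d14:-→d15:-→d16:H2 -> H2
  + 221.176.176.0/21 (H2) depth=21
  lookup 221.176.160.3: bits 1101110110110000101 walk d0:-→d1:-→d2:-→d3:-→d4:-→d5:-→d6:-→d7:-→d8:H0→d9:-→d10:-→d11:-→d12:-→d13:H1→d14:-→d15:-→d16:H2→d17:-→d18:-→d19:H3 -> H3
  lookup 221.176.188.236: bits 11011101101100001011 walk d0:-→d1:-→d2:-→d3:-→d4:-→d5:-→d6:-→d7:-→d8:H0→d9:-→d10:-→d11:-→d12:-→d13:H1→d14:-→d15:-→d16:H2→d17:-→d18:-→d19:H3→d20:- -> H3
  + 221.176.0.0/16 (H1) depth=16
  + 221.176.0.0/16 (H1) depth=16
  lookup 221.176.0.2: bits 1101110110110000 walk d0:-→d1:-→d2:-→d3:-→d4:-→d5:-→d6:-→d7:-→d8:H0→d9:-→d10:-→d11:-→d12:-→d13:H1→d14:-→d15:-→d16:H1 -> H1
  lookup 221.176.183.159: bits 11011101101100001011011110011111 walk d0:-→d1:-→d2:-→d3:-→d4:-→d5:-→d6:-→d7:-→d8:H0→d9:-→d10:-→d11:-→d12:-→d13:H1→d14:-→d15:-→d16:H1→d17:-→d18:-→d19:H3→d20:-→d21:H2→d22:-→d23:-→d24:-→d25:-→d26:-→d27:-→d28:-→d29:-→d30:-→d31:-→d32:H0 -> H0
  + 191.175.120.0/24 (H2) depth=24
  + 191.160.0.0/12 (H0) depth=12
  + 221.176.183.0/24 (H0) depth=24
  del 221.0.0.0/8 (clear depth 8)
  lookup 32.34.92.207: bits ε walk d0:- -> no-route
  lookup 221.176.183.14: bits 110111011011000010110111 walk d0:-→d1:-→d2:-→d3:-→d4:-→d5:-→d6:-→d7:-→d8:-→d9:-→d10:-→d11:-→d12:-→d13:H1→d14:-→d15:-→d16:H1→d17:-→d18:-→d19:H3→d20:-→d21:H2→d22:-→d23:-→d24:H0 -> H0
  + 221.176.183.128/26 (H3) depth=26
  del 221.176.176.0/21 (clear depth 21)

== LOOKUPS ==
["H0","no-route","H0","H2","H3","H3","H1","H0","no-route","H0"]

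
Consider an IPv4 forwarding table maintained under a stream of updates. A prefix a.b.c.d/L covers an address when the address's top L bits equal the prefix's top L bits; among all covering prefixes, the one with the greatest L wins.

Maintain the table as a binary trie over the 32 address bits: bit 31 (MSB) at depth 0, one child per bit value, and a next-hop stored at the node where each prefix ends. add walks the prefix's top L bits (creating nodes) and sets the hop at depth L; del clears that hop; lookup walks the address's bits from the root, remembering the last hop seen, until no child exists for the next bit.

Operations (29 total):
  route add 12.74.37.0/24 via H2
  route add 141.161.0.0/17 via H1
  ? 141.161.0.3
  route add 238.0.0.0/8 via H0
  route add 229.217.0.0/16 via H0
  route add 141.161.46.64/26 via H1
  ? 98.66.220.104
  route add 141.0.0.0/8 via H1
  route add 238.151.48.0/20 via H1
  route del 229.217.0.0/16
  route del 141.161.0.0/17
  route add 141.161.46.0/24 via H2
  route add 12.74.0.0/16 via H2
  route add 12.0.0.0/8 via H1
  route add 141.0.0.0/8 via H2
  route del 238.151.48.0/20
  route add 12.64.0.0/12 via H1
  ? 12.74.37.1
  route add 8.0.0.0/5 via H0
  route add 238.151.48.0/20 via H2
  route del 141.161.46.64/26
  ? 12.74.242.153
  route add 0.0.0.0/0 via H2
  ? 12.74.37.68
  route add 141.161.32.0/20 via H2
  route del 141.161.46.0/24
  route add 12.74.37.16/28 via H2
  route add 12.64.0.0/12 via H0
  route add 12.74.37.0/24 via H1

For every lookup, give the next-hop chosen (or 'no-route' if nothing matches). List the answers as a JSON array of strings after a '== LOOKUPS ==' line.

Trace:
  + 12.74.37.0/24 (H2) depth=24
  + 141.161.0.0/17 (H1) depth=17
  ? 141.161.0.3  path d0:-→d1:-→d2:-→d3:-→d4:-→d5:-→d6:-→d7:-→d8:-→d9:-→d10:-→d11:-→d12:-→d13:-→d14:-→d15:-→d16:-→d17:H1  best=H1
  + 238.0.0.0/8 (H0) depth=8
  + 229.217.0.0/16 (H0) depth=16
  + 141.161.46.64/26 (H1) depth=26
  ? 98.66.220.104  path d0:-→d1:-  best=no-route
  + 141.0.0.0/8 (H1) depth=8
  + 238.151.48.0/20 (H1) depth=20
  - 229.217.0.0/16 clear@16
  - 141.161.0.0/17 clear@17
  + 141.161.46.0/24 (H2) depth=24
  + 12.74.0.0/16 (H2) depth=16
  + 12.0.0.0/8 (H1) depth=8
  + 141.0.0.0/8 (H2) depth=8
  - 238.151.48.0/20 clear@20
  + 12.64.0.0/12 (H1) depth=12
  ? 12.74.37.1  path d0:-→d1:-→d2:-→d3:-→d4:-→d5:-→d6:-→d7:-→d8:H1→d9:-→d10:-→d11:-→d12:H1→d13:-→d14:-→d15:-→d16:H2→d17:-→d18:-→d19:-→d20:-→d21:-→d22:-→d23:-→d24:H2  best=H2
  + 8.0.0.0/5 (H0) depth=5
  + 238.151.48.0/20 (H2) depth=20
  - 141.161.46.64/26 clear@26
  ? 12.74.242.153  path d0:-→d1:-→d2:-→d3:-→d4:-→d5:H0→d6:-→d7:-→d8:H1→d9:-→d10:-→d11:-→d12:H1→d13:-→d14:-→d15:-→d16:H2  best=H2
  + 0.0.0.0/0 (H2) depth=0
  ? 12.74.37.68  path d0:H2→d1:-→d2:-→d3:-→d4:-→d5:H0→d6:-→d7:-→d8:H1→d9:-→d10:-→d11:-→d12:H1→d13:-→d14:-→d15:-→d16:H2→d17:-→d18:-→d19:-→d20:-→d21:-→d22:-→d23:-→d24:H2  best=H2
  + 141.161.32.0/20 (H2) depth=20
  - 141.161.46.0/24 clear@24
  + 12.74.37.16/28 (H2) depth=28
  + 12.64.0.0/12 (H0) depth=12
  + 12.74.37.0/24 (H1) depth=24

== LOOKUPS ==
["H1","no-route","H2","H2","H2"]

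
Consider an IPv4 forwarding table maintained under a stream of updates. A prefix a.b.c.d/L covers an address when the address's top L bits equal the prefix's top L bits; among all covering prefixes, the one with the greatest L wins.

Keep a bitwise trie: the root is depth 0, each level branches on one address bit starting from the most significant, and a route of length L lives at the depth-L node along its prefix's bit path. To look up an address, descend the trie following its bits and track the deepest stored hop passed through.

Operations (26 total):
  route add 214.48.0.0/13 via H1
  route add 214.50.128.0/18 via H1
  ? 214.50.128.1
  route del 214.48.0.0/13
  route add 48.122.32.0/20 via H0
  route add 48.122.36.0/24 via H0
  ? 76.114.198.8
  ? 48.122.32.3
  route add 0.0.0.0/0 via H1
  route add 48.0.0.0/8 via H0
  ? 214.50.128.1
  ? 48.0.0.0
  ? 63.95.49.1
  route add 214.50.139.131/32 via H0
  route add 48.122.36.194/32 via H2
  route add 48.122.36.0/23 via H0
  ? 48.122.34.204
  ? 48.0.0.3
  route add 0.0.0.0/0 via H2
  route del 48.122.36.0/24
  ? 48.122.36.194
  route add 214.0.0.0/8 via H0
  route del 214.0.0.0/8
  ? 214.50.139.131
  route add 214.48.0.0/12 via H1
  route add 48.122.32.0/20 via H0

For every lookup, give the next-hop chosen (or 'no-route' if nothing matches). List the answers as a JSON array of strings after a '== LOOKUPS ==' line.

Apply in order:
  + 214.48.0.0/13 (H1) depth=13
  + 214.50.128.0/18 (H1) depth=18
  Q 214.50.128.1: descend 110101100011001010 ; hops seen [H1,H1] ; pick H1
  del 214.48.0.0/13 (clear depth 13)
  + 48.122.32.0/20 (H0) depth=20
  + 48.122.36.0/24 (H0) depth=24
  Q 76.114.198.8: descend 0 ; hops seen [∅] ; pick no-route
  Q 48.122.32.3: descend 001100000111101000100 ; hops seen [H0] ; pick H0
  + 0.0.0.0/0 (H1) depth=0
  + 48.0.0.0/8 (H0) depth=8
  Q 214.50.128.1: descend 110101100011001010 ; hops seen [H1,H1] ; pick H1
  Q 48.0.0.0: descend 001100000 ; hops seen [H1,H0] ; pick H0
  Q 63.95.49.1: descend 0011 ; hops seen [H1] ; pick H1
  + 214.50.139.131/32 (H0) depth=32
  + 48.122.36.194/32 (H2) depth=32
  + 48.122.36.0/23 (H0) depth=23
  Q 48.122.34.204: descend 001100000111101000100 ; hops seen [H1,H0,H0] ; pick H0
  Q 48.0.0.3: descend 001100000 ; hops seen [H1,H0] ; pick H0
  + 0.0.0.0/0 (H2) depth=0
  del 48.122.36.0/24 (clear depth 24)
  Q 48.122.36.194: descend 00110000011110100010010011000010 ; hops seen [H2,H0,H0,H0,H2] ; pick H2
  + 214.0.0.0/8 (H0) depth=8
  del 214.0.0.0/8 (clear depth 8)
  Q 214.50.139.131: descend 11010110001100101000101110000011 ; hops seen [H2,H1,H0] ; pick H0
  + 214.48.0.0/12 (H1) depth=12
  + 48.122.32.0/20 (H0) depth=20

== LOOKUPS ==
["H1","no-route","H0","H1","H0","H1","H0","H0","H2","H0"]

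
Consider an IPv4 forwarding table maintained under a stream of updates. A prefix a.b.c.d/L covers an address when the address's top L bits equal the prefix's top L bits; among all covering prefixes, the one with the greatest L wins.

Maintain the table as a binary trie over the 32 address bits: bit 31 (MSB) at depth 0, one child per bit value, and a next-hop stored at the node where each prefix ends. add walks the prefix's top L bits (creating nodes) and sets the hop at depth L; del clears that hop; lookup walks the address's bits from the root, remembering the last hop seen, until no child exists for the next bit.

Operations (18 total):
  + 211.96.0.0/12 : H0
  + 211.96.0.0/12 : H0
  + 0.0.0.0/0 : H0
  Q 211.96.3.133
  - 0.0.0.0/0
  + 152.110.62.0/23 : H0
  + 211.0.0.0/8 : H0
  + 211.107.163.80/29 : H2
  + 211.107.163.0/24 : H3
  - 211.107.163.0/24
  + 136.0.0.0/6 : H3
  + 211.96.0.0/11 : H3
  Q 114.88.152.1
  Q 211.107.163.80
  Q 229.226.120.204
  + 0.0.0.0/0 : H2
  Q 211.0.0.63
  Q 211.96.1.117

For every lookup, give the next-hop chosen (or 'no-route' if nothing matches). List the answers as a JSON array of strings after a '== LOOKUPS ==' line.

Apply in order:
  add 211.96.0.0/12 -> H0 at depth 12
  add 211.96.0.0/12 -> H0 at depth 12
  add 0.0.0.0/0 -> H0 at depth 0
  ? 211.96.3.133  path d0:H0→d1:-→d2:-→d3:-→d4:-→d5:-→d6:-→d7:-→d8:-→d9:-→d10:-→d11:-→d12:H0  best=H0
  - 0.0.0.0/0 clear@0
  add 152.110.62.0/23 -> H0 at depth 23
  add 211.0.0.0/8 -> H0 at depth 8
  add 211.107.163.80/29 -> H2 at depth 29
  add 211.107.163.0/24 -> H3 at depth 24
  - 211.107.163.0/24 clear@24
  add 136.0.0.0/6 -> H3 at depth 6
  add 211.96.0.0/11 -> H3 at depth 11
  ? 114.88.152.1  path d0:-  best=no-route
  ? 211.107.163.80  path d0:-→d1:-→d2:-→d3:-→d4:-→d5:-→d6:-→d7:-→d8:H0→d9:-→d10:-→d11:H3→d12:H0→d13:-→d14:-→d15:-→d16:-→d17:-→d18:-→d19:-→d20:-→d21:-→d22:-→d23:-→d24:-→d25:-→d26:-→d27:-→d28:-→d29:H2  best=H2
  ? 229.226.120.204  path d0:-→d1:-→d2:-  best=no-route
  add 0.0.0.0/0 -> H2 at depth 0
  ? 211.0.0.63  path d0:H2→d1:-→d2:-→d3:-→d4:-→d5:-→d6:-→d7:-→d8:H0→d9:-  best=H0
  ? 211.96.1.117  path d0:H2→d1:-→d2:-→d3:-→d4:-→d5:-→d6:-→d7:-→d8:H0→d9:-→d10:-→d11:H3→d12:H0  best=H0

== LOOKUPS ==
["H0","no-route","H2","no-route","H0","H0"]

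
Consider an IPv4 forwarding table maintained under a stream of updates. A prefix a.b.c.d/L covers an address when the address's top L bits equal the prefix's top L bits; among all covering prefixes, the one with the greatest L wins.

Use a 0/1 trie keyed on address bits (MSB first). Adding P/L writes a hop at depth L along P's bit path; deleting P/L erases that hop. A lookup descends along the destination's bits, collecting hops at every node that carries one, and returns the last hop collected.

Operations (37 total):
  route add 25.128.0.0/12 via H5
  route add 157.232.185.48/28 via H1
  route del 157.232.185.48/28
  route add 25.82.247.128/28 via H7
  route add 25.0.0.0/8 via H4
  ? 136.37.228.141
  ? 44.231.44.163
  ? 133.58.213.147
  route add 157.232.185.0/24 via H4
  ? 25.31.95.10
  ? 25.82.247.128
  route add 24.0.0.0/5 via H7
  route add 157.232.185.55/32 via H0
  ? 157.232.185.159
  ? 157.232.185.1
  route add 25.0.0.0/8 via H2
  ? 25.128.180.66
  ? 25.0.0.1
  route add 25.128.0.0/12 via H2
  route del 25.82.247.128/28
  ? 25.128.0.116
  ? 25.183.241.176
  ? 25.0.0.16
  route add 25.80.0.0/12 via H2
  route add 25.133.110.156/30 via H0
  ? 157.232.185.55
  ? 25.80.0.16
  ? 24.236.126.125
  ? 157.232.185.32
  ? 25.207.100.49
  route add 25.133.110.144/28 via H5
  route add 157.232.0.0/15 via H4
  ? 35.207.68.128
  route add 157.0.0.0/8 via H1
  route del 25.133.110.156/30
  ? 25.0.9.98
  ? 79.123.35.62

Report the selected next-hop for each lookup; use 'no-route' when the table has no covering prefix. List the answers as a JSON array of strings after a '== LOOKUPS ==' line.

Process each operation:
  add 25.128.0.0/12 -> H5 at depth 12
  add 157.232.185.48/28 -> H1 at depth 28
  del 157.232.185.48/28 (clear depth 28)
  add 25.82.247.128/28 -> H7 at depth 28
  add 25.0.0.0/8 -> H4 at depth 8
  Q 136.37.228.141: descend 100 ; hops seen [∅] ; pick no-route
  Q 44.231.44.163: descend 00 ; hops seen [∅] ; pick no-route
  Q 133.58.213.147: descend 100 ; hops seen [∅] ; pick no-route
  add 157.232.185.0/24 -> H4 at depth 24
  Q 25.31.95.10: descend 000110010 ; hops seen [H4] ; pick H4
  Q 25.82.247.128: descend 0001100101010010111101111000 ; hops seen [H4,H7] ; pick H7
  add 24.0.0.0/5 -> H7 at depth 5
  add 157.232.185.55/32 -> H0 at depth 32
  Q 157.232.185.159: descend 100111011110100010111001 ; hops seen [H4] ; pick H4
  Q 157.232.185.1: descend 10011101111010001011100100 ; hops seen [H4] ; pick H4
  add 25.0.0.0/8 -> H2 at depth 8
  Q 25.128.180.66: descend 000110011000 ; hops seen [H7,H2,H5] ; pick H5
  Q 25.0.0.1: descend 000110010 ; hops seen [H7,H2] ; pick H2
  add 25.128.0.0/12 -> H2 at depth 12
  del 25.82.247.128/28 (clear depth 28)
  Q 25.128.0.116: descend 000110011000 ; hops seen [H7,H2,H2] ; pick H2
  Q 25.183.241.176: descend 0001100110 ; hops seen [H7,H2] ; pick H2
  Q 25.0.0.16: descend 000110010 ; hops seen [H7,H2] ; pick H2
  add 25.80.0.0/12 -> H2 at depth 12
  add 25.133.110.156/30 -> H0 at depth 30
  Q 157.232.185.55: descend 10011101111010001011100100110111 ; hops seen [H4,H0] ; pick H0
  Q 25.80.0.16: descend 00011001010100 ; hops seen [H7,H2,H2] ; pick H2
  Q 24.236.126.125: descend 0001100 ; hops seen [H7] ; pick H7
  Q 157.232.185.32: descend 100111011110100010111001001 ; hops seen [H4] ; pick H4
  Q 25.207.100.49: descend 000110011 ; hops seen [H7,H2] ; pick H2
  add 25.133.110.144/28 -> H5 at depth 28
  add 157.232.0.0/15 -> H4 at depth 15
  Q 35.207.68.128: descend 00 ; hops seen [∅] ; pick no-route
  add 157.0.0.0/8 -> H1 at depth 8
  del 25.133.110.156/30 (clear depth 30)
  Q 25.0.9.98: descend 000110010 ; hops seen [H7,H2] ; pick H2
  Q 79.123.35.62: descend 0 ; hops seen [∅] ; pick no-route

== LOOKUPS ==
["no-route","no-route","no-route","H4","H7","H4","H4","H5","H2","H2","H2","H2","H0","H2","H7","H4","H2","no-route","H2","no-route"]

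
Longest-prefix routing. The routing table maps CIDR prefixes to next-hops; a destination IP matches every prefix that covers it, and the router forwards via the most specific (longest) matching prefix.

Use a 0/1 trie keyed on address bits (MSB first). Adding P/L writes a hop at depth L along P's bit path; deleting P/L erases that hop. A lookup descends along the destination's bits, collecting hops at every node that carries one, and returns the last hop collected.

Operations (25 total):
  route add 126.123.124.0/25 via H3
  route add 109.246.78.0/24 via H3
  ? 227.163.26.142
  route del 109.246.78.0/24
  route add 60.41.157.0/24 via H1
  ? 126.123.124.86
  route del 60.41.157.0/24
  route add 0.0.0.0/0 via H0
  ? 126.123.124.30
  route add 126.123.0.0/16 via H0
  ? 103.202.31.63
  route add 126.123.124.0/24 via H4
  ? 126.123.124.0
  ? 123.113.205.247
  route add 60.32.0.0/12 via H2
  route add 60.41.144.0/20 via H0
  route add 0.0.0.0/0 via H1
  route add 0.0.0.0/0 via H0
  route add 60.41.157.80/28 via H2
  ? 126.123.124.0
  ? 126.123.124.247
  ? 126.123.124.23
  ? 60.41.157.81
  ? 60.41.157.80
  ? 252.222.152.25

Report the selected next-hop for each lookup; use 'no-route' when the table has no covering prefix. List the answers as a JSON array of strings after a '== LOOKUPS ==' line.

Apply in order:
  + 126.123.124.0/25 (H3) depth=25
  + 109.246.78.0/24 (H3) depth=24
  ? 227.163.26.142  path d0:-  best=no-route
  del 109.246.78.0/24 (clear depth 24)
  + 60.41.157.0/24 (H1) depth=24
  ? 126.123.124.86  path d0:-→d1:-→d2:-→d3:-→d4:-→d5:-→d6:-→d7:-→d8:-→d9:-→d10:-→d11:-→d12:-→d13:-→d14:-→d15:-→d16:-→d17:-→d18:-→d19:-→d20:-→d21:-→d22:-→d23:-→d24:-→d25:H3  best=H3
  del 60.41.157.0/24 (clear depth 24)
  + 0.0.0.0/0 (H0) depth=0
  ? 126.123.124.30  path d0:H0→d1:-→d2:-→d3:-→d4:-→d5:-→d6:-→d7:-→d8:-→d9:-→d10:-→d11:-→d12:-→d13:-→d14:-→d15:-→d16:-→d17:-→d18:-→d19:-→d20:-→d21:-→d22:-→d23:-→d24:-→d25:H3  best=H3
  + 126.123.0.0/16 (H0) depth=16
  ? 103.202.31.63  path d0:H0→d1:-→d2:-→d3:-→d4:-  best=H0
  + 126.123.124.0/24 (H4) depth=24
  ? 126.123.124.0  path d0:H0→d1:-→d2:-→d3:-→d4:-→d5:-→d6:-→d7:-→d8:-→d9:-→d10:-→d11:-→d12:-→d13:-→d14:-→d15:-→d16:H0→d17:-→d18:-→d19:-→d20:-→d21:-→d22:-→d23:-→d24:H4→d25:H3  best=H3
  ? 123.113.205.247  path d0:H0→d1:-→d2:-→d3:-→d4:-→d5:-  best=H0
  + 60.32.0.0/12 (H2) depth=12
  + 60.41.144.0/20 (H0) depth=20
  + 0.0.0.0/0 (H1) depth=0
  + 0.0.0.0/0 (H0) depth=0
  + 60.41.157.80/28 (H2) depth=28
  ? 126.123.124.0  path d0:H0→d1:-→d2:-→d3:-→d4:-→d5:-→d6:-→d7:-→d8:-→d9:-→d10:-→d11:-→d12:-→d13:-→d14:-→d15:-→d16:H0→d17:-→d18:-→d19:-→d20:-→d21:-→d22:-→d23:-→d24:H4→d25:H3  best=H3
  ? 126.123.124.247  path d0:H0→d1:-→d2:-→d3:-→d4:-→d5:-→d6:-→d7:-→d8:-→d9:-→d10:-→d11:-→d12:-→d13:-→d14:-→d15:-→d16:H0→d17:-→d18:-→d19:-→d20:-→d21:-→d22:-→d23:-→d24:H4  best=H4
  ? 126.123.124.23  path d0:H0→d1:-→d2:-→d3:-→d4:-→d5:-→d6:-→d7:-→d8:-→d9:-→d10:-→d11:-→d12:-→d13:-→d14:-→d15:-→d16:H0→d17:-→d18:-→d19:-→d20:-→d21:-→d22:-→d23:-→d24:H4→d25:H3  best=H3
  ? 60.41.157.81  path d0:H0→d1:-→d2:-→d3:-→d4:-→d5:-→d6:-→d7:-→d8:-→d9:-→d10:-→d11:-→d12:H2→d13:-→d14:-→d15:-→d16:-→d17:-→d18:-→d19:-→d20:H0→d21:-→d22:-→d23:-→d24:-→d25:-→d26:-→d27:-→d28:H2  best=H2
  ? 60.41.157.80  path d0:H0→d1:-→d2:-→d3:-→d4:-→d5:-→d6:-→d7:-→d8:-→d9:-→d10:-→d11:-→d12:H2→d13:-→d14:-→d15:-→d16:-→d17:-→d18:-→d19:-→d20:H0→d21:-→d22:-→d23:-→d24:-→d25:-→d26:-→d27:-→d28:H2  best=H2
  ? 252.222.152.25  path d0:H0  best=H0

== LOOKUPS ==
["no-route","H3","H3","H0","H3","H0","H3","H4","H3","H2","H2","H0"]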